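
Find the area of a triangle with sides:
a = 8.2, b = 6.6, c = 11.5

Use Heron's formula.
s = (a+b+c)/2 = (8.2+6.6+11.5)/2 = 13.15
A = √(s(s-a)(s-b)(s-c)) = √(13.15·4.95·6.55·1.65)
A = √703.487 = 26.52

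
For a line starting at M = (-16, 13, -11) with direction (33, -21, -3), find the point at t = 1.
P(1) = (-16 + 33(1), 13 + (-21)(1), -11 + (-3)(1)) = (17, -8, -14)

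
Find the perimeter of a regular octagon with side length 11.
Perimeter = number of sides * side length
Perimeter = 8 * 11
Perimeter = 88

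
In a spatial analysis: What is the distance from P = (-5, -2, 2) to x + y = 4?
d = |1(-5) + 1(-2) + 0(2) - (4)| / √(1² + 1² + 0²) = 11/√2 = 7.778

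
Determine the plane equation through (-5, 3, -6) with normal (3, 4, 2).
d = n·P = (3)(-5) + (4)(3) + (2)(-6) = -15
Plane: 3x + 4y + 2z = -15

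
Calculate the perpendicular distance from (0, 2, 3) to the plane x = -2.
d = |1(0) + 0(2) + 0(3) - (-2)| / √(1² + 0² + 0²) = 2/√1 = 2.0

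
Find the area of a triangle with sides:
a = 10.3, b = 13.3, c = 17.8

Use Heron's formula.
s = (a+b+c)/2 = (10.3+13.3+17.8)/2 = 20.7
A = √(s(s-a)(s-b)(s-c)) = √(20.7·10.4·7.4·2.9)
A = √4619.91 = 67.97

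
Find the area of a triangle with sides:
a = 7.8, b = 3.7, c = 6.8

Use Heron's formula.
s = (a+b+c)/2 = (7.8+3.7+6.8)/2 = 9.15
A = √(s(s-a)(s-b)(s-c)) = √(9.15·1.35·5.45·2.35)
A = √158.205 = 12.58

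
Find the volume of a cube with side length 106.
Volume = s³
Volume = 106³
Volume = 1191016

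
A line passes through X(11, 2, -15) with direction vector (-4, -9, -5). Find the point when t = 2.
P(2) = (11 + (-4)(2), 2 + (-9)(2), -15 + (-5)(2)) = (3, -16, -25)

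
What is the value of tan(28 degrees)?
tan(28 degrees) = 0.5317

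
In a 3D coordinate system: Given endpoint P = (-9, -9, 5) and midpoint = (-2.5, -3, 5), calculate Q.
Q = (2×(-2.5) - (-9), 2×(-3) - (-9), 2×5 - 5) = (4, 3, 5)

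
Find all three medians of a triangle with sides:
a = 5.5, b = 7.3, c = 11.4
Using m_x = ½√(2y² + 2z² - x²):
m_a = ½√(2·7.3² + 2·11.4² - 5.5²) = ½√336.25 = 9.169
m_b = ½√(2·5.5² + 2·11.4² - 7.3²) = ½√267.13 = 8.172
m_c = ½√(2·5.5² + 2·7.3² - 11.4²) = ½√37.12 = 3.046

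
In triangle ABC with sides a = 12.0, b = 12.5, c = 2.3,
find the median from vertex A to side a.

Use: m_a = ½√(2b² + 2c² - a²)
m_a = ½√(2·12.5² + 2·2.3² - 12.0²)
m_a = ½√(312.5 + 10.58 - 144) = ½√179.08 = 6.691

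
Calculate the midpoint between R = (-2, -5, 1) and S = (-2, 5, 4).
Midpoint = ((-2-2)/2, (-5+5)/2, (1+4)/2) = (-2, 0, 2.5)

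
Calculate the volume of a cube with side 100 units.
Volume = s³
Volume = 100³
Volume = 1000000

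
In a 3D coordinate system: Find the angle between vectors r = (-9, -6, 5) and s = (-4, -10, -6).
r·s = 66, |r|² = 142, |s|² = 152
cos θ = 66/√21584 ≈ 0.4492
θ ≈ 63.31°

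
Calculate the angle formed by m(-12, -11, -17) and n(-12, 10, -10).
m·n = 204, |m|² = 554, |n|² = 344
cos θ = 204/√190576 ≈ 0.4673
θ ≈ 62.14°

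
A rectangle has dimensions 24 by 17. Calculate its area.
Area = length * width
Area = 24 * 17
Area = 408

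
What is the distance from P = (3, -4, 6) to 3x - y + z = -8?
d = |3(3) + (-1)(-4) + 1(6) - (-8)| / √(3² + (-1)² + 1²) = 27/√11 = 8.141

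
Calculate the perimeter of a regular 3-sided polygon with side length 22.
Perimeter = number of sides * side length
Perimeter = 3 * 22
Perimeter = 66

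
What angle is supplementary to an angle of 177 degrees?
Supplementary angles sum to 180 degrees.
Other angle = 180 - 177
Other angle = 3 degrees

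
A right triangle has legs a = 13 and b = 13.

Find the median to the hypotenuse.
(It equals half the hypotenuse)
Hypotenuse c = √(13² + 13²) = √338 = 18.3848
Median to hypotenuse = c/2 = 9.192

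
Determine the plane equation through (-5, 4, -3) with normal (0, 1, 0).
d = n·P = (0)(-5) + (1)(4) + (0)(-3) = 4
Plane: y = 4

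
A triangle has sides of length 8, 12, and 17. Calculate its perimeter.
Perimeter = sum of all sides
Perimeter = 8 + 12 + 17
Perimeter = 37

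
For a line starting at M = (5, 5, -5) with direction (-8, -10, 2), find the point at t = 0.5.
P(0.5) = (5 + (-8)(0.5), 5 + (-10)(0.5), -5 + 2(0.5)) = (1, 0, -4)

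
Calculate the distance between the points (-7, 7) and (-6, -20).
Using the distance formula: d = sqrt((x₂-x₁)² + (y₂-y₁)²)
dx = (-6) - (-7) = 1
dy = (-20) - 7 = -27
d = sqrt(1² + (-27)²) = sqrt(1 + 729) = sqrt(730) = 27.02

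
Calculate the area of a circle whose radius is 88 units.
Area = pi * r²
Area = pi * 88²
Area = pi * 7744
Area = 24328.49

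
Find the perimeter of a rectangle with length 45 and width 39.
Perimeter = 2 * (length + width)
Perimeter = 2 * (45 + 39)
Perimeter = 2 * 84
Perimeter = 168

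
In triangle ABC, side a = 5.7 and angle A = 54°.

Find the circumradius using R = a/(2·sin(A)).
R = a/(2·sin(A)) = 5.7/(2·sin(54°))
R = 5.7/(2·0.809017) = 5.7/1.618034 = 3.523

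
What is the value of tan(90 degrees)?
tan(90 degrees) = undefined
Decimal approximation: undefined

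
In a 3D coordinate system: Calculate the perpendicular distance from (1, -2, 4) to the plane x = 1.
d = |1(1) + 0(-2) + 0(4) - (1)| / √(1² + 0² + 0²) = 0/√1 = 0.0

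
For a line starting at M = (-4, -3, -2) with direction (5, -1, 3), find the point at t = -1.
P(-1) = (-4 + 5(-1), -3 + (-1)(-1), -2 + 3(-1)) = (-9, -2, -5)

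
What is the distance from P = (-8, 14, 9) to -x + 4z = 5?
d = |(-1)(-8) + 0(14) + 4(9) - (5)| / √((-1)² + 0² + 4²) = 39/√17 = 9.459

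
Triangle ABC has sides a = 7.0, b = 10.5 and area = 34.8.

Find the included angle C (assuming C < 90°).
Area = ½ab·sin(C)  →  sin(C) = 2·Area/(ab)
sin(C) = 2·34.8/(7.0·10.5) = 0.946939
C = arcsin(0.946939) = 71.25°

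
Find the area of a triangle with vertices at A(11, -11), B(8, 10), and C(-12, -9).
Using the coordinate formula: Area = (1/2)|x₁(y₂-y₃) + x₂(y₃-y₁) + x₃(y₁-y₂)|
Area = (1/2)|11(10-(-9)) + 8((-9)-(-11)) + (-12)((-11)-10)|
Area = (1/2)|11*19 + 8*2 + (-12)*(-21)|
Area = (1/2)|209 + 16 + 252|
Area = (1/2)*477 = 238.50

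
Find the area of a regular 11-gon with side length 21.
For a regular 11-gon with side length s = 21:
Apothem a = s / (2*tan(pi/11)) = 21 / (2*tan(pi/11)) ≈ 35.7597
Perimeter P = 11 * 21 = 231
Area = (1/2) * P * a = (1/2) * 231 * 35.7597 = 4130.25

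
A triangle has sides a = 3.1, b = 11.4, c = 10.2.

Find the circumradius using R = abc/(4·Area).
s = (a+b+c)/2 = 12.35
Area = √(s(s-a)(s-b)(s-c)) = √(12.35·9.25·0.95·2.15) = 15.2751
R = abc/(4·Area) = (3.1·11.4·10.2)/(4·15.2751) = 360.468/61.1004 = 5.9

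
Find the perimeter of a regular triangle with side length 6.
Perimeter = number of sides * side length
Perimeter = 3 * 6
Perimeter = 18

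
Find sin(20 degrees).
sin(20 degrees) = 0.342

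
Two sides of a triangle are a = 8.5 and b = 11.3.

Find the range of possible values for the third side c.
By the triangle inequality: |a - b| < c < a + b
|8.5 - 11.3| < c < 8.5 + 11.3
2.8 < c < 19.8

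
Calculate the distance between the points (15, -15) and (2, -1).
Using the distance formula: d = sqrt((x₂-x₁)² + (y₂-y₁)²)
dx = 2 - 15 = -13
dy = (-1) - (-15) = 14
d = sqrt((-13)² + 14²) = sqrt(169 + 196) = sqrt(365) = 19.10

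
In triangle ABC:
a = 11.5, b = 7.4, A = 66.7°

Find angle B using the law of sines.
sin(B)/b = sin(A)/a
sin(B) = b·sin(A)/a = 7.4·sin(66.7°)/11.5 = 0.591000
B = arcsin(0.591000) = 36.23°  (b ≤ a, so B ≤ A and the acute solution is unique)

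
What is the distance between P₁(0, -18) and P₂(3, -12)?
Using the distance formula: d = sqrt((x₂-x₁)² + (y₂-y₁)²)
dx = 3 - 0 = 3
dy = (-12) - (-18) = 6
d = sqrt(3² + 6²) = sqrt(9 + 36) = sqrt(45) = 6.71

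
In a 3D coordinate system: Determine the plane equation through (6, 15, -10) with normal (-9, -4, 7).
d = n·P = (-9)(6) + (-4)(15) + (7)(-10) = -184
Plane: -9x - 4y + 7z = -184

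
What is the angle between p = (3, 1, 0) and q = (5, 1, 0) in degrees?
p·q = 16, |p|² = 10, |q|² = 26
cos θ = 16/√260 ≈ 0.9923
θ ≈ 7.125°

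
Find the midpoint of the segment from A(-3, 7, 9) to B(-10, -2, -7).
Midpoint = ((-3-10)/2, (7-2)/2, (9-7)/2) = (-6.5, 2.5, 1)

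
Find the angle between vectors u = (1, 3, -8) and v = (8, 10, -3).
u·v = 62, |u|² = 74, |v|² = 173
cos θ = 62/√12802 ≈ 0.548
θ ≈ 56.77°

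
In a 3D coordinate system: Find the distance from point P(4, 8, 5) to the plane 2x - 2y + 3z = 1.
d = |2(4) + (-2)(8) + 3(5) - (1)| / √(2² + (-2)² + 3²) = 6/√17 = 1.455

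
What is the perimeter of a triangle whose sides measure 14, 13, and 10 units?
Perimeter = sum of all sides
Perimeter = 14 + 13 + 10
Perimeter = 37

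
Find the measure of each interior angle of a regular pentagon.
Interior angle of a regular n-gon = (n-2)*180/n
Interior angle = (5-2)*180/5
Interior angle = 3*180/5
Interior angle = 540/5
Interior angle = 108 degrees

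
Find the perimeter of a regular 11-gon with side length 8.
Perimeter = number of sides * side length
Perimeter = 11 * 8
Perimeter = 88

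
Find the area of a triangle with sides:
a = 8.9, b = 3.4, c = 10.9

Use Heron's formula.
s = (a+b+c)/2 = (8.9+3.4+10.9)/2 = 11.6
A = √(s(s-a)(s-b)(s-c)) = √(11.6·2.7·8.2·0.7)
A = √179.777 = 13.41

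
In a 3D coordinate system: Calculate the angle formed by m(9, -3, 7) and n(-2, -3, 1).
m·n = -2, |m|² = 139, |n|² = 14
cos θ = -2/√1946 ≈ -0.04534
θ ≈ 92.6°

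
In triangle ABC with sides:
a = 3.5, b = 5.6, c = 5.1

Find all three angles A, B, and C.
By the law of cosines:
cos(A) = (b² + c² - a²)/(2bc) = 0.789916  →  A = 37.82°
cos(B) = (a² + c² - b²)/(2ac) = 0.193277  →  B = 78.86°
cos(C) = (a² + b² - c²)/(2ab) = 0.448980  →  C = 63.32°
Check: A + B + C = 180.0° ✓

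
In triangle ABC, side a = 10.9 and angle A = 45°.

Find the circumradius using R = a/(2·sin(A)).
R = a/(2·sin(A)) = 10.9/(2·sin(45°))
R = 10.9/(2·0.707107) = 10.9/1.414214 = 7.707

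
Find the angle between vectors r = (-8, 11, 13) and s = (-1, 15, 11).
r·s = 316, |r|² = 354, |s|² = 347
cos θ = 316/√122838 ≈ 0.9016
θ ≈ 25.63°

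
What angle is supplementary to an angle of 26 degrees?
Supplementary angles sum to 180 degrees.
Other angle = 180 - 26
Other angle = 154 degrees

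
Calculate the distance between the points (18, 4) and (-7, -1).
Using the distance formula: d = sqrt((x₂-x₁)² + (y₂-y₁)²)
dx = (-7) - 18 = -25
dy = (-1) - 4 = -5
d = sqrt((-25)² + (-5)²) = sqrt(625 + 25) = sqrt(650) = 25.50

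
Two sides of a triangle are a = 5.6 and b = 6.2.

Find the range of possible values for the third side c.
By the triangle inequality: |a - b| < c < a + b
|5.6 - 6.2| < c < 5.6 + 6.2
0.6 < c < 11.8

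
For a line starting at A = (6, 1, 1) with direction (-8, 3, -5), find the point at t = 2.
P(2) = (6 + (-8)(2), 1 + 3(2), 1 + (-5)(2)) = (-10, 7, -9)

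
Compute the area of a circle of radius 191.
Area = pi * r²
Area = pi * 191²
Area = pi * 36481
Area = 114608.44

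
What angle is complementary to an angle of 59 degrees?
Complementary angles sum to 90 degrees.
Other angle = 90 - 59
Other angle = 31 degrees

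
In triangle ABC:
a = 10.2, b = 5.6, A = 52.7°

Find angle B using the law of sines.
sin(B)/b = sin(A)/a
sin(B) = b·sin(A)/a = 5.6·sin(52.7°)/10.2 = 0.436731
B = arcsin(0.436731) = 25.9°  (b ≤ a, so B ≤ A and the acute solution is unique)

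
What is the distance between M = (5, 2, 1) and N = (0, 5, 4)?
d = √[(-5)² + (3)² + (3)²] = √43 = 6.557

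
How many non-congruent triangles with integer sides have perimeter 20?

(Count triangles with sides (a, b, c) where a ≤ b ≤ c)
With a ≤ b ≤ c and a + b + c = 20, the triangle inequality a + b > c gives c < 20/2, so c ≤ 9.
Iterate a from 1 to ⌊p/3⌋ = 6; for each a, b ranges from a to ⌊(p−a)/2⌋ with c = p − a − b, keeping only c ≥ b.
Triples: (2, 9, 9), (3, 8, 9), (4, 7, 9), …
Count = 8 triangles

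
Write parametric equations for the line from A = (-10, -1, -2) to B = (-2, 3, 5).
Direction vector d = B - A = (8, 4, 7)
x = -10 + 8t, y = -1 + 4t, z = -2 + 7t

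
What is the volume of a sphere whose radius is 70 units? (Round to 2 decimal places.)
Volume = (4/3) * pi * r³
Volume = (4/3) * pi * 70³
Volume = (4/3) * pi * 343000
Volume = 1436755.04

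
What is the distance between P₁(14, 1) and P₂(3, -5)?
Using the distance formula: d = sqrt((x₂-x₁)² + (y₂-y₁)²)
dx = 3 - 14 = -11
dy = (-5) - 1 = -6
d = sqrt((-11)² + (-6)²) = sqrt(121 + 36) = sqrt(157) = 12.53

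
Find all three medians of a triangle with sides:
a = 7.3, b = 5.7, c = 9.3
Using m_x = ½√(2y² + 2z² - x²):
m_a = ½√(2·5.7² + 2·9.3² - 7.3²) = ½√184.67 = 6.795
m_b = ½√(2·7.3² + 2·9.3² - 5.7²) = ½√247.07 = 7.859
m_c = ½√(2·7.3² + 2·5.7² - 9.3²) = ½√85.07 = 4.612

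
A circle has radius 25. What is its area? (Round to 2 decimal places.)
Area = pi * r²
Area = pi * 25²
Area = pi * 625
Area = 1963.50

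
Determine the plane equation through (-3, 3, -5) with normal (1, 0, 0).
d = n·P = (1)(-3) + (0)(3) + (0)(-5) = -3
Plane: x = -3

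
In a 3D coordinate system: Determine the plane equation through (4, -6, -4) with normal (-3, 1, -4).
d = n·P = (-3)(4) + (1)(-6) + (-4)(-4) = -2
Plane: -3x + y - 4z = -2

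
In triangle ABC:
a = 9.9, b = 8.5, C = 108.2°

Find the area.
Using A = ½ab·sin(C):
A = ½·9.9·8.5·sin(108.2°) = ½·84.15·0.949972 = 39.97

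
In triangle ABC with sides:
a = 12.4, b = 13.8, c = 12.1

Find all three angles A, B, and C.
By the law of cosines:
cos(A) = (b² + c² - a²)/(2bc) = 0.548239  →  A = 56.75°
cos(B) = (a² + c² - b²)/(2ac) = 0.365669  →  B = 68.55°
cos(C) = (a² + b² - c²)/(2ab) = 0.577928  →  C = 54.7°
Check: A + B + C = 180.0° ✓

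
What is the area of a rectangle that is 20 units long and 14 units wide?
Area = length * width
Area = 20 * 14
Area = 280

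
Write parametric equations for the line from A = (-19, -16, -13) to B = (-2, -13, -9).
Direction vector d = B - A = (17, 3, 4)
x = -19 + 17t, y = -16 + 3t, z = -13 + 4t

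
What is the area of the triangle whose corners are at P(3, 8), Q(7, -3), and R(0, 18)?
Using the coordinate formula: Area = (1/2)|x₁(y₂-y₃) + x₂(y₃-y₁) + x₃(y₁-y₂)|
Area = (1/2)|3((-3)-18) + 7(18-8) + 0(8-(-3))|
Area = (1/2)|3*(-21) + 7*10 + 0*11|
Area = (1/2)|(-63) + 70 + 0|
Area = (1/2)*7 = 3.50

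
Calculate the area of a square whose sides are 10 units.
Area = s²
Area = 10²
Area = 100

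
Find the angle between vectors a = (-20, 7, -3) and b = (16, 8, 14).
a·b = -306, |a|² = 458, |b|² = 516
cos θ = -306/√236328 ≈ -0.6295
θ ≈ 129.0°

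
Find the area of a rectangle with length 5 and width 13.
Area = length * width
Area = 5 * 13
Area = 65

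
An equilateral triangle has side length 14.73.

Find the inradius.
For an equilateral triangle, r = s/(2√3) where s is the side.
r = 14.73/(2√3) = 14.73/3.464102 = 4.252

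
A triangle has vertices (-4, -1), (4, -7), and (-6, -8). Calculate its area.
Using the coordinate formula: Area = (1/2)|x₁(y₂-y₃) + x₂(y₃-y₁) + x₃(y₁-y₂)|
Area = (1/2)|(-4)((-7)-(-8)) + 4((-8)-(-1)) + (-6)((-1)-(-7))|
Area = (1/2)|(-4)*1 + 4*(-7) + (-6)*6|
Area = (1/2)|(-4) + (-28) + (-36)|
Area = (1/2)*68 = 34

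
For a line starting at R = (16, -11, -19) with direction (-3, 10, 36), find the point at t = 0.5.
P(0.5) = (16 + (-3)(0.5), -11 + 10(0.5), -19 + 36(0.5)) = (14.5, -6, -1)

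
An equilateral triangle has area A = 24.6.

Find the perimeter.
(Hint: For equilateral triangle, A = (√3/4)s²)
A = (√3/4)s²  →  s² = 4A/√3 = 4·24.6/√3 = 56.8113
s = 7.53732
Perimeter = 3s = 22.61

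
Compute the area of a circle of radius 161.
Area = pi * r²
Area = pi * 161²
Area = pi * 25921
Area = 81433.22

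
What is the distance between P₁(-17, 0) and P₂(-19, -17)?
Using the distance formula: d = sqrt((x₂-x₁)² + (y₂-y₁)²)
dx = (-19) - (-17) = -2
dy = (-17) - 0 = -17
d = sqrt((-2)² + (-17)²) = sqrt(4 + 289) = sqrt(293) = 17.12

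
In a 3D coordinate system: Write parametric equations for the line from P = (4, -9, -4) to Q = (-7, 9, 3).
Direction vector d = Q - P = (-11, 18, 7)
x = 4 - 11t, y = -9 + 18t, z = -4 + 7t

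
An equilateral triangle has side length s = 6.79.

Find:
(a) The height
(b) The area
(a) Height h = s·√3/2 = 6.79·√3/2 = 5.88
(b) Area = (√3/4)·s² = (√3/4)·6.79² = (√3/4)·46.1041 = 19.96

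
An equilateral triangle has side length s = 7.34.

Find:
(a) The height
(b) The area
(a) Height h = s·√3/2 = 7.34·√3/2 = 6.357
(b) Area = (√3/4)·s² = (√3/4)·7.34² = (√3/4)·53.8756 = 23.33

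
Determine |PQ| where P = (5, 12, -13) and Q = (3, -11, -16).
d = √[(-2)² + (-23)² + (-3)²] = √542 = 23.28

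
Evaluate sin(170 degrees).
sin(170 degrees) = 0.1736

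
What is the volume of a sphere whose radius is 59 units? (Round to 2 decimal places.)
Volume = (4/3) * pi * r³
Volume = (4/3) * pi * 59³
Volume = (4/3) * pi * 205379
Volume = 860289.54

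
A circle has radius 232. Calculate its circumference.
Circumference = 2 * pi * r
Circumference = 2 * pi * 232
Circumference = 1457.70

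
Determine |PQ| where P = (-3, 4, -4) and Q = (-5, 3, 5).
d = √[(-2)² + (-1)² + (9)²] = √86 = 9.274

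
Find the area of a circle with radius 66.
Area = pi * r²
Area = pi * 66²
Area = pi * 4356
Area = 13684.78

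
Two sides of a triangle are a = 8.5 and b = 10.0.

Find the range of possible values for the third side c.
By the triangle inequality: |a - b| < c < a + b
|8.5 - 10.0| < c < 8.5 + 10.0
1.5 < c < 18.5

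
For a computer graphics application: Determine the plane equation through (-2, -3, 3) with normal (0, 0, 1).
d = n·P = (0)(-2) + (0)(-3) + (1)(3) = 3
Plane: z = 3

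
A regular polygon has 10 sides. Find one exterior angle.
Exterior angle of a regular n-gon = 360/n
Exterior angle = 360/10
Exterior angle = 36 degrees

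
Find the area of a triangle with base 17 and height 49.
Area = (1/2) * base * height
Area = (1/2) * 17 * 49
Area = 416.50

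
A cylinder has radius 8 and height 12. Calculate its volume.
Volume = pi * r² * h
Volume = pi * 8² * 12
Volume = pi * 64 * 12
Volume = pi * 768
Volume = 2412.74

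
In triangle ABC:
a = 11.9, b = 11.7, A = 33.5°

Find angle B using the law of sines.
sin(B)/b = sin(A)/a
sin(B) = b·sin(A)/a = 11.7·sin(33.5°)/11.9 = 0.542661
B = arcsin(0.542661) = 32.86°  (b ≤ a, so B ≤ A and the acute solution is unique)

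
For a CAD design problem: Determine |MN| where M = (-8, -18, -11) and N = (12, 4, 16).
d = √[(20)² + (22)² + (27)²] = √1613 = 40.16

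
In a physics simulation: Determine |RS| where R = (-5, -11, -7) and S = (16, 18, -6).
d = √[(21)² + (29)² + (1)²] = √1283 = 35.82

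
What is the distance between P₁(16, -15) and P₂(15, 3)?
Using the distance formula: d = sqrt((x₂-x₁)² + (y₂-y₁)²)
dx = 15 - 16 = -1
dy = 3 - (-15) = 18
d = sqrt((-1)² + 18²) = sqrt(1 + 324) = sqrt(325) = 18.03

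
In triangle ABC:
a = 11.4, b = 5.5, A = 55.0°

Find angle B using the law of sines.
sin(B)/b = sin(A)/a
sin(B) = b·sin(A)/a = 5.5·sin(55.0°)/11.4 = 0.395205
B = arcsin(0.395205) = 23.28°  (b ≤ a, so B ≤ A and the acute solution is unique)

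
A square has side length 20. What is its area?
Area = s²
Area = 20²
Area = 400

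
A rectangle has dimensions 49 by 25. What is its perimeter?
Perimeter = 2 * (length + width)
Perimeter = 2 * (49 + 25)
Perimeter = 2 * 74
Perimeter = 148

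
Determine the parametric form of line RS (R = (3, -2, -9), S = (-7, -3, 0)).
Direction vector d = S - R = (-10, -1, 9)
x = 3 - 10t, y = -2 - t, z = -9 + 9t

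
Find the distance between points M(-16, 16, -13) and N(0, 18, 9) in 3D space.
d = √[(16)² + (2)² + (22)²] = √744 = 27.28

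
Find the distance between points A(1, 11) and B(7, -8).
Using the distance formula: d = sqrt((x₂-x₁)² + (y₂-y₁)²)
dx = 7 - 1 = 6
dy = (-8) - 11 = -19
d = sqrt(6² + (-19)²) = sqrt(36 + 361) = sqrt(397) = 19.92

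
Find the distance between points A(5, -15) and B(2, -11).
Using the distance formula: d = sqrt((x₂-x₁)² + (y₂-y₁)²)
dx = 2 - 5 = -3
dy = (-11) - (-15) = 4
d = sqrt((-3)² + 4²) = sqrt(9 + 16) = sqrt(25) = 5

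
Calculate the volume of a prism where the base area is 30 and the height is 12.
Volume = base area * height
Volume = 30 * 12
Volume = 360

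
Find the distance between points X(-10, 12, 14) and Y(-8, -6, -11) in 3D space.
d = √[(2)² + (-18)² + (-25)²] = √953 = 30.87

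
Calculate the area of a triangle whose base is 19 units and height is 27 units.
Area = (1/2) * base * height
Area = (1/2) * 19 * 27
Area = 256.50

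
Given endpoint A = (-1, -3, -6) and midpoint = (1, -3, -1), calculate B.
B = (2×1 - (-1), 2×(-3) - (-3), 2×(-1) - (-6)) = (3, -3, 4)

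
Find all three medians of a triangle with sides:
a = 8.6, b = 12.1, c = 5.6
Using m_x = ½√(2y² + 2z² - x²):
m_a = ½√(2·12.1² + 2·5.6² - 8.6²) = ½√281.58 = 8.39
m_b = ½√(2·8.6² + 2·5.6² - 12.1²) = ½√64.23 = 4.007
m_c = ½√(2·8.6² + 2·12.1² - 5.6²) = ½√409.38 = 10.12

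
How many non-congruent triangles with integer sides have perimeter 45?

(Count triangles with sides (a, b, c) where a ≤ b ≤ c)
With a ≤ b ≤ c and a + b + c = 45, the triangle inequality a + b > c gives c < 45/2, so c ≤ 22.
Iterate a from 1 to ⌊p/3⌋ = 15; for each a, b ranges from a to ⌊(p−a)/2⌋ with c = p − a − b, keeping only c ≥ b.
Triples: (1, 22, 22), (2, 21, 22), (3, 20, 22), …
Count = 48 triangles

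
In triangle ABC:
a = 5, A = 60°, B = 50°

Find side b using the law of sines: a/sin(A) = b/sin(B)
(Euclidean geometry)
b = a·sin(B)/sin(A) = 5·sin(50°)/sin(60°)
b = 5·0.766044/0.866025 = 4.423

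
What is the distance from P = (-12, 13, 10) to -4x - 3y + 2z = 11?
d = |(-4)(-12) + (-3)(13) + 2(10) - (11)| / √((-4)² + (-3)² + 2²) = 18/√29 = 3.343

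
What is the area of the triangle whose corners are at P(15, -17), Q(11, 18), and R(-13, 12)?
Using the coordinate formula: Area = (1/2)|x₁(y₂-y₃) + x₂(y₃-y₁) + x₃(y₁-y₂)|
Area = (1/2)|15(18-12) + 11(12-(-17)) + (-13)((-17)-18)|
Area = (1/2)|15*6 + 11*29 + (-13)*(-35)|
Area = (1/2)|90 + 319 + 455|
Area = (1/2)*864 = 432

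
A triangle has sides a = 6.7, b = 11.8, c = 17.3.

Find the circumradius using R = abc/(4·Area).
s = (a+b+c)/2 = 17.9
Area = √(s(s-a)(s-b)(s-c)) = √(17.9·11.2·6.1·0.6) = 27.0879
R = abc/(4·Area) = (6.7·11.8·17.3)/(4·27.0879) = 1367.738/108.3516 = 12.62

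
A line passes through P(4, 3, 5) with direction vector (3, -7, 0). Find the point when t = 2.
P(2) = (4 + 3(2), 3 + (-7)(2), 5 + 0(2)) = (10, -11, 5)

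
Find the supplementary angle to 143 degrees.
Supplementary angles sum to 180 degrees.
Other angle = 180 - 143
Other angle = 37 degrees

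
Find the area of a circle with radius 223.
Area = pi * r²
Area = pi * 223²
Area = pi * 49729
Area = 156228.26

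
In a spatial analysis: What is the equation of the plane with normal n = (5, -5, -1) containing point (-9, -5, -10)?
d = n·P = (5)(-9) + (-5)(-5) + (-1)(-10) = -10
Plane: 5x - 5y - z = -10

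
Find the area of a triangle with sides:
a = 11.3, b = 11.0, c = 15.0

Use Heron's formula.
s = (a+b+c)/2 = (11.3+11.0+15.0)/2 = 18.65
A = √(s(s-a)(s-b)(s-c)) = √(18.65·7.35·7.65·3.65)
A = √3827.55 = 61.87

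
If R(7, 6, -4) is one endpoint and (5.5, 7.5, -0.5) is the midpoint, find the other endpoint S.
S = (2×5.5 - 7, 2×7.5 - 6, 2×(-0.5) - (-4)) = (4, 9, 3)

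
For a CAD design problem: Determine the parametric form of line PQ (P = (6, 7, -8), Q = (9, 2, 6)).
Direction vector d = Q - P = (3, -5, 14)
x = 6 + 3t, y = 7 - 5t, z = -8 + 14t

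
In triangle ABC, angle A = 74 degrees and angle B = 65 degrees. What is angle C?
Sum of angles in a triangle = 180 degrees
Third angle = 180 - 74 - 65
Third angle = 41 degrees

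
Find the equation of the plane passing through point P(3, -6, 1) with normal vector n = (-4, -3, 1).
d = n·P = (-4)(3) + (-3)(-6) + (1)(1) = 7
Plane: -4x - 3y + z = 7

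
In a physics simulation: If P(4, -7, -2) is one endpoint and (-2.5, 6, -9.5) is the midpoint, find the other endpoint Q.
Q = (2×(-2.5) - 4, 2×6 - (-7), 2×(-9.5) - (-2)) = (-9, 19, -17)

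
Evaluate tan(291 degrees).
tan(291 degrees) = -2.6051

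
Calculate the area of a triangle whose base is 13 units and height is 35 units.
Area = (1/2) * base * height
Area = (1/2) * 13 * 35
Area = 227.50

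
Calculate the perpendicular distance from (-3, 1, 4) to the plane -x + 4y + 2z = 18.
d = |(-1)(-3) + 4(1) + 2(4) - (18)| / √((-1)² + 4² + 2²) = 3/√21 = 0.6547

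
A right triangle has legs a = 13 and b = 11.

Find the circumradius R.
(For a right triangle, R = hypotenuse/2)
Hypotenuse c = √(13² + 11²) = √290 = 17.0294
R = c/2 = 8.515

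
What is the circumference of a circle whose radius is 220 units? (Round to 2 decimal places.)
Circumference = 2 * pi * r
Circumference = 2 * pi * 220
Circumference = 1382.30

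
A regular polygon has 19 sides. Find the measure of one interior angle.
Interior angle of a regular n-gon = (n-2)*180/n
Interior angle = (19-2)*180/19
Interior angle = 17*180/19
Interior angle = 3060/19
Interior angle = 161.05 degrees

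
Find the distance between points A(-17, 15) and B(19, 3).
Using the distance formula: d = sqrt((x₂-x₁)² + (y₂-y₁)²)
dx = 19 - (-17) = 36
dy = 3 - 15 = -12
d = sqrt(36² + (-12)²) = sqrt(1296 + 144) = sqrt(1440) = 37.95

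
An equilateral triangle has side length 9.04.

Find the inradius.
For an equilateral triangle, r = s/(2√3) where s is the side.
r = 9.04/(2√3) = 9.04/3.464102 = 2.61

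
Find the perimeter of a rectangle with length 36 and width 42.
Perimeter = 2 * (length + width)
Perimeter = 2 * (36 + 42)
Perimeter = 2 * 78
Perimeter = 156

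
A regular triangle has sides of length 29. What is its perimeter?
Perimeter = number of sides * side length
Perimeter = 3 * 29
Perimeter = 87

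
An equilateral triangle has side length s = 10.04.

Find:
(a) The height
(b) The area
(a) Height h = s·√3/2 = 10.04·√3/2 = 8.695
(b) Area = (√3/4)·s² = (√3/4)·10.04² = (√3/4)·100.802 = 43.65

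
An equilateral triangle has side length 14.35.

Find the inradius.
For an equilateral triangle, r = s/(2√3) where s is the side.
r = 14.35/(2√3) = 14.35/3.464102 = 4.142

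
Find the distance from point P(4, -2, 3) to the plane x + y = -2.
d = |1(4) + 1(-2) + 0(3) - (-2)| / √(1² + 1² + 0²) = 4/√2 = 2.828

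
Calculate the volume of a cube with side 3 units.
Volume = s³
Volume = 3³
Volume = 27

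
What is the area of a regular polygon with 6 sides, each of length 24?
For a regular 6-gon with side length s = 24:
Apothem a = s / (2*tan(pi/6)) = 24 / (2*tan(pi/6)) ≈ 20.7846
Perimeter P = 6 * 24 = 144
Area = (1/2) * P * a = (1/2) * 144 * 20.7846 = 1496.49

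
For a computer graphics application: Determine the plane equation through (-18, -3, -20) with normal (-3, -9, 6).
d = n·P = (-3)(-18) + (-9)(-3) + (6)(-20) = -39
Plane: -3x - 9y + 6z = -39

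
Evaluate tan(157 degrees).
tan(157 degrees) = -0.4245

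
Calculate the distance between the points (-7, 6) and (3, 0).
Using the distance formula: d = sqrt((x₂-x₁)² + (y₂-y₁)²)
dx = 3 - (-7) = 10
dy = 0 - 6 = -6
d = sqrt(10² + (-6)²) = sqrt(100 + 36) = sqrt(136) = 11.66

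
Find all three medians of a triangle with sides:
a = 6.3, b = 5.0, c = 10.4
Using m_x = ½√(2y² + 2z² - x²):
m_a = ½√(2·5.0² + 2·10.4² - 6.3²) = ½√226.63 = 7.527
m_b = ½√(2·6.3² + 2·10.4² - 5.0²) = ½√270.7 = 8.226
m_c = ½√(2·6.3² + 2·5.0² - 10.4²) = ½√21.22 = 2.303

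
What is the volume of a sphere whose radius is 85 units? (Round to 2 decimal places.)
Volume = (4/3) * pi * r³
Volume = (4/3) * pi * 85³
Volume = (4/3) * pi * 614125
Volume = 2572440.78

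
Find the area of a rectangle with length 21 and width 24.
Area = length * width
Area = 21 * 24
Area = 504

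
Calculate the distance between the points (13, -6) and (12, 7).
Using the distance formula: d = sqrt((x₂-x₁)² + (y₂-y₁)²)
dx = 12 - 13 = -1
dy = 7 - (-6) = 13
d = sqrt((-1)² + 13²) = sqrt(1 + 169) = sqrt(170) = 13.04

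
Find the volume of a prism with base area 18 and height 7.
Volume = base area * height
Volume = 18 * 7
Volume = 126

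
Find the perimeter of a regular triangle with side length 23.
Perimeter = number of sides * side length
Perimeter = 3 * 23
Perimeter = 69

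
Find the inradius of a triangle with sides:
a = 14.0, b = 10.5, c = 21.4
s = (a+b+c)/2 = (14.0+10.5+21.4)/2 = 22.95
Area = √(s(s-a)(s-b)(s-c)) = √(22.95·8.95·12.45·1.55) = 62.9584
r = Area/s = 62.9584/22.95 = 2.743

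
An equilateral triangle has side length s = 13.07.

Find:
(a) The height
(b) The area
(a) Height h = s·√3/2 = 13.07·√3/2 = 11.32
(b) Area = (√3/4)·s² = (√3/4)·13.07² = (√3/4)·170.825 = 73.97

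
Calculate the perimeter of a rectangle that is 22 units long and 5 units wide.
Perimeter = 2 * (length + width)
Perimeter = 2 * (22 + 5)
Perimeter = 2 * 27
Perimeter = 54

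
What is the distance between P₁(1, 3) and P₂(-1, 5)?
Using the distance formula: d = sqrt((x₂-x₁)² + (y₂-y₁)²)
dx = (-1) - 1 = -2
dy = 5 - 3 = 2
d = sqrt((-2)² + 2²) = sqrt(4 + 4) = sqrt(8) = 2.83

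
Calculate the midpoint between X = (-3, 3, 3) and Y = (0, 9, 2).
Midpoint = ((-3+0)/2, (3+9)/2, (3+2)/2) = (-1.5, 6, 2.5)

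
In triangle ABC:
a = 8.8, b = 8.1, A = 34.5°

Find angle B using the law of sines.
sin(B)/b = sin(A)/a
sin(B) = b·sin(A)/a = 8.1·sin(34.5°)/8.8 = 0.521351
B = arcsin(0.521351) = 31.42°  (b ≤ a, so B ≤ A and the acute solution is unique)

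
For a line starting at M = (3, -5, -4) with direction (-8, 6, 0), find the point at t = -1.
P(-1) = (3 + (-8)(-1), -5 + 6(-1), -4 + 0(-1)) = (11, -11, -4)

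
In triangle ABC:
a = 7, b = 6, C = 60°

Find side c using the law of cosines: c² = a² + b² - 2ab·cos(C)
c² = 7² + 6² - 2·7·6·cos(60°)
c² = 49 + 36 - 84·0.5000 = 43
c = √43 = 6.557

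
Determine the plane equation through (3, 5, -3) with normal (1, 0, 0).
d = n·P = (1)(3) + (0)(5) + (0)(-3) = 3
Plane: x = 3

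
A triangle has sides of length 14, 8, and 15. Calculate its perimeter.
Perimeter = sum of all sides
Perimeter = 14 + 8 + 15
Perimeter = 37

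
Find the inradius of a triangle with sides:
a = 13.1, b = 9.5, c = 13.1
s = (a+b+c)/2 = (13.1+9.5+13.1)/2 = 17.85
Area = √(s(s-a)(s-b)(s-c)) = √(17.85·4.75·8.35·4.75) = 57.9904
r = Area/s = 57.9904/17.85 = 3.249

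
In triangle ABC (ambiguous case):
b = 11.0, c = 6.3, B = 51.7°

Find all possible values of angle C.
sin(C)/c = sin(B)/b  →  sin(C) = c·sin(B)/b = 6.3·sin(51.7°)/11.0 = 0.449463
C₁ = arcsin(0.449463) = 26.71°,  C₂ = 180° - C₁ = 153.29°
Check C₂: A = 180° - 51.7° - 153.29° = -24.99° ≤ 0, rejected
C = 26.71° (one solution)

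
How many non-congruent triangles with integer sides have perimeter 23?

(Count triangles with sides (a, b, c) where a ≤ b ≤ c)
With a ≤ b ≤ c and a + b + c = 23, the triangle inequality a + b > c gives c < 23/2, so c ≤ 11.
Iterate a from 1 to ⌊p/3⌋ = 7; for each a, b ranges from a to ⌊(p−a)/2⌋ with c = p − a − b, keeping only c ≥ b.
Triples: (1, 11, 11), (2, 10, 11), (3, 9, 11), …
Count = 14 triangles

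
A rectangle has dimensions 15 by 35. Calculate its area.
Area = length * width
Area = 15 * 35
Area = 525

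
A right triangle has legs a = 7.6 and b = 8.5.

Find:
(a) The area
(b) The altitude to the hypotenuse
(a) Area = ½ab = ½·7.6·8.5 = 32.3
(b) Hypotenuse c = √(7.6² + 8.5²) = √130.01 = 11.4022
    Area = ½·c·h_c  →  h_c = 2·Area/c = 2·32.3/11.4022 = 5.666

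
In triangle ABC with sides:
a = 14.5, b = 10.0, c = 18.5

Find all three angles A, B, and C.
By the law of cosines:
cos(A) = (b² + c² - a²)/(2bc) = 0.627027  →  A = 51.17°
cos(B) = (a² + c² - b²)/(2ac) = 0.843430  →  B = 32.5°
cos(C) = (a² + b² - c²)/(2ab) = -0.110345  →  C = 96.34°
Check: A + B + C = 180.0° ✓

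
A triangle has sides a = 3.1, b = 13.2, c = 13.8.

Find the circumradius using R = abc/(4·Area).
s = (a+b+c)/2 = 15.05
Area = √(s(s-a)(s-b)(s-c)) = √(15.05·11.95·1.85·1.25) = 20.3936
R = abc/(4·Area) = (3.1·13.2·13.8)/(4·20.3936) = 564.696/81.5744 = 6.922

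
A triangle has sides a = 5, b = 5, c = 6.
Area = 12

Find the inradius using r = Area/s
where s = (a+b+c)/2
s = (5+5+6)/2 = 8
r = Area/s = 12/8 = 1.5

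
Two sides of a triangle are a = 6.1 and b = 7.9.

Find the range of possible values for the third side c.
By the triangle inequality: |a - b| < c < a + b
|6.1 - 7.9| < c < 6.1 + 7.9
1.8 < c < 14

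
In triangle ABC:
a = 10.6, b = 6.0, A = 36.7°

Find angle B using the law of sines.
sin(B)/b = sin(A)/a
sin(B) = b·sin(A)/a = 6.0·sin(36.7°)/10.6 = 0.338278
B = arcsin(0.338278) = 19.77°  (b ≤ a, so B ≤ A and the acute solution is unique)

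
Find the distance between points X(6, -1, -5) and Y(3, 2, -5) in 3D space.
d = √[(-3)² + (3)² + (0)²] = √18 = 4.243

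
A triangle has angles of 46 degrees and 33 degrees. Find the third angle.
Sum of angles in a triangle = 180 degrees
Third angle = 180 - 46 - 33
Third angle = 101 degrees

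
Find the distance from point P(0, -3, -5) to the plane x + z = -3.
d = |1(0) + 0(-3) + 1(-5) - (-3)| / √(1² + 0² + 1²) = 2/√2 = 1.414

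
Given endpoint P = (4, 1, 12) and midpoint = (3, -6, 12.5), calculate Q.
Q = (2×3 - 4, 2×(-6) - 1, 2×12.5 - 12) = (2, -13, 13)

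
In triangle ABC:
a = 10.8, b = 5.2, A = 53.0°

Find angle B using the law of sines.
sin(B)/b = sin(A)/a
sin(B) = b·sin(A)/a = 5.2·sin(53.0°)/10.8 = 0.384528
B = arcsin(0.384528) = 22.61°  (b ≤ a, so B ≤ A and the acute solution is unique)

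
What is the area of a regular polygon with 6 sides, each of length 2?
For a regular 6-gon with side length s = 2:
Apothem a = s / (2*tan(pi/6)) = 2 / (2*tan(pi/6)) ≈ 1.7321
Perimeter P = 6 * 2 = 12
Area = (1/2) * P * a = (1/2) * 12 * 1.7321 = 10.39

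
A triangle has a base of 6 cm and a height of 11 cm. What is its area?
Area = (1/2) * base * height
Area = (1/2) * 6 * 11
Area = 33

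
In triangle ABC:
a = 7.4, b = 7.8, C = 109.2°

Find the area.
Using A = ½ab·sin(C):
A = ½·7.4·7.8·sin(109.2°) = ½·57.72·0.944376 = 27.25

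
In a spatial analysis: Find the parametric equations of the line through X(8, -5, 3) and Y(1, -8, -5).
Direction vector d = Y - X = (-7, -3, -8)
x = 8 - 7t, y = -5 - 3t, z = 3 - 8t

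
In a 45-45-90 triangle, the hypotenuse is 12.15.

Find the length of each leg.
In a 45-45-90 triangle, hypotenuse = leg·√2  →  leg = hypotenuse/√2
leg = 12.15/√2 = 8.591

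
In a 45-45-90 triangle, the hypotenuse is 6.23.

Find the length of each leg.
In a 45-45-90 triangle, hypotenuse = leg·√2  →  leg = hypotenuse/√2
leg = 6.23/√2 = 4.405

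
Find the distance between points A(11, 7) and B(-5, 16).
Using the distance formula: d = sqrt((x₂-x₁)² + (y₂-y₁)²)
dx = (-5) - 11 = -16
dy = 16 - 7 = 9
d = sqrt((-16)² + 9²) = sqrt(256 + 81) = sqrt(337) = 18.36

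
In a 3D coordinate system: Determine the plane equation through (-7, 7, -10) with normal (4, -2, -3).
d = n·P = (4)(-7) + (-2)(7) + (-3)(-10) = -12
Plane: 4x - 2y - 3z = -12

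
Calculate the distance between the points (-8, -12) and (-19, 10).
Using the distance formula: d = sqrt((x₂-x₁)² + (y₂-y₁)²)
dx = (-19) - (-8) = -11
dy = 10 - (-12) = 22
d = sqrt((-11)² + 22²) = sqrt(121 + 484) = sqrt(605) = 24.60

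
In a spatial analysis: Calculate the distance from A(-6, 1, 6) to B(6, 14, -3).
d = √[(12)² + (13)² + (-9)²] = √394 = 19.85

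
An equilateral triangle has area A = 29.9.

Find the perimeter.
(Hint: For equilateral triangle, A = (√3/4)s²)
A = (√3/4)s²  →  s² = 4A/√3 = 4·29.9/√3 = 69.0511
s = 8.3097
Perimeter = 3s = 24.93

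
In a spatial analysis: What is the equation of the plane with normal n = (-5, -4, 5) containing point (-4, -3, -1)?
d = n·P = (-5)(-4) + (-4)(-3) + (5)(-1) = 27
Plane: -5x - 4y + 5z = 27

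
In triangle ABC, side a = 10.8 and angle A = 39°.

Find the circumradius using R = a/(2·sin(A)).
R = a/(2·sin(A)) = 10.8/(2·sin(39°))
R = 10.8/(2·0.629320) = 10.8/1.258641 = 8.581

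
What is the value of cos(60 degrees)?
cos(60 degrees) = 1/2
Decimal approximation: 0.5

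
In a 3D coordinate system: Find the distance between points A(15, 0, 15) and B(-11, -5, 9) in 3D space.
d = √[(-26)² + (-5)² + (-6)²] = √737 = 27.15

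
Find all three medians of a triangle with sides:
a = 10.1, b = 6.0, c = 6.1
Using m_x = ½√(2y² + 2z² - x²):
m_a = ½√(2·6.0² + 2·6.1² - 10.1²) = ½√44.41 = 3.332
m_b = ½√(2·10.1² + 2·6.1² - 6.0²) = ½√242.44 = 7.785
m_c = ½√(2·10.1² + 2·6.0² - 6.1²) = ½√238.81 = 7.727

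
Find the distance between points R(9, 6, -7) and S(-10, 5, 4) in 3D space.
d = √[(-19)² + (-1)² + (11)²] = √483 = 21.98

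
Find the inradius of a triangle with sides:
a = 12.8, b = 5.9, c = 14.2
s = (a+b+c)/2 = (12.8+5.9+14.2)/2 = 16.45
Area = √(s(s-a)(s-b)(s-c)) = √(16.45·3.65·10.55·2.25) = 37.7526
r = Area/s = 37.7526/16.45 = 2.295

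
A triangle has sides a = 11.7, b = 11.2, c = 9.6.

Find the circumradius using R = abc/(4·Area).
s = (a+b+c)/2 = 16.25
Area = √(s(s-a)(s-b)(s-c)) = √(16.25·4.55·5.05·6.65) = 49.8298
R = abc/(4·Area) = (11.7·11.2·9.6)/(4·49.8298) = 1257.984/199.3192 = 6.311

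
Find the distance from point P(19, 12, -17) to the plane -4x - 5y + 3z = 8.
d = |(-4)(19) + (-5)(12) + 3(-17) - (8)| / √((-4)² + (-5)² + 3²) = 195/√50 = 27.58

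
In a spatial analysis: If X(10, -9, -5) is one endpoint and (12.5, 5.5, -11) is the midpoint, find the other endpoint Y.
Y = (2×12.5 - 10, 2×5.5 - (-9), 2×(-11) - (-5)) = (15, 20, -17)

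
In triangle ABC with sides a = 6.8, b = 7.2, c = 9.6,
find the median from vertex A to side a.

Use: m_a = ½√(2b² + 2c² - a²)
m_a = ½√(2·7.2² + 2·9.6² - 6.8²)
m_a = ½√(103.68 + 184.32 - 46.24) = ½√241.76 = 7.774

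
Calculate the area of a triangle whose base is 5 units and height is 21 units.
Area = (1/2) * base * height
Area = (1/2) * 5 * 21
Area = 52.50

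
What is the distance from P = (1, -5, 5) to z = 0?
d = |0(1) + 0(-5) + 1(5) - (0)| / √(0² + 0² + 1²) = 5/√1 = 5.0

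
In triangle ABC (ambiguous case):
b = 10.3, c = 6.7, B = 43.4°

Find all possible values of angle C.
sin(C)/c = sin(B)/b  →  sin(C) = c·sin(B)/b = 6.7·sin(43.4°)/10.3 = 0.446940
C₁ = arcsin(0.446940) = 26.55°,  C₂ = 180° - C₁ = 153.45°
Check C₂: A = 180° - 43.4° - 153.45° = -16.85° ≤ 0, rejected
C = 26.55° (one solution)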